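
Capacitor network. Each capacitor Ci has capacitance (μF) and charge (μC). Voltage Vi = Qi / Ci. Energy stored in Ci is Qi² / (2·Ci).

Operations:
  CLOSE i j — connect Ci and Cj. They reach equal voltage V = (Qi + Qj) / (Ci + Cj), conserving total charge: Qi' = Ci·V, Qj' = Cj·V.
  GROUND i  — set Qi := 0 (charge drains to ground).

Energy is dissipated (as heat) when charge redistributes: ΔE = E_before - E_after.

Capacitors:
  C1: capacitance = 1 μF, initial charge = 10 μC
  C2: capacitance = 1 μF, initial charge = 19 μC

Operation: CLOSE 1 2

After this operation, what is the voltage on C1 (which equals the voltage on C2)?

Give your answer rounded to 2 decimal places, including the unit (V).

Initial: C1(1μF, Q=10μC, V=10.00V), C2(1μF, Q=19μC, V=19.00V)
Op 1: CLOSE 1-2: Q_total=29.00, C_total=2.00, V=14.50; Q1=14.50, Q2=14.50; dissipated=20.250

Answer: 14.50 V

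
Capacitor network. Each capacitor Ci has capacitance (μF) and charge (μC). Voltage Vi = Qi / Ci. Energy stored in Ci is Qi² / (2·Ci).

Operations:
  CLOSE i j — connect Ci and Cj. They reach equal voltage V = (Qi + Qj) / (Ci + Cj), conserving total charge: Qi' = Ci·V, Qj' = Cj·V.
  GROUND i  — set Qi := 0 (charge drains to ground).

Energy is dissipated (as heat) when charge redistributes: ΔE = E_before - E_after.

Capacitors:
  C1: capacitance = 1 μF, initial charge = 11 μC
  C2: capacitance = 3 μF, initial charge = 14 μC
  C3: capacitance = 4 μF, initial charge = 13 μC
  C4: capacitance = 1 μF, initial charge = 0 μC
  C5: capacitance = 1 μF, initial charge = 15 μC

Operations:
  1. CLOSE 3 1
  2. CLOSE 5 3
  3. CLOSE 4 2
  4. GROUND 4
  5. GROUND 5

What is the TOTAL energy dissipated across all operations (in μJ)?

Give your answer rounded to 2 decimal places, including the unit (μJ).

Answer: 103.33 μJ

Derivation:
Initial: C1(1μF, Q=11μC, V=11.00V), C2(3μF, Q=14μC, V=4.67V), C3(4μF, Q=13μC, V=3.25V), C4(1μF, Q=0μC, V=0.00V), C5(1μF, Q=15μC, V=15.00V)
Op 1: CLOSE 3-1: Q_total=24.00, C_total=5.00, V=4.80; Q3=19.20, Q1=4.80; dissipated=24.025
Op 2: CLOSE 5-3: Q_total=34.20, C_total=5.00, V=6.84; Q5=6.84, Q3=27.36; dissipated=41.616
Op 3: CLOSE 4-2: Q_total=14.00, C_total=4.00, V=3.50; Q4=3.50, Q2=10.50; dissipated=8.167
Op 4: GROUND 4: Q4=0; energy lost=6.125
Op 5: GROUND 5: Q5=0; energy lost=23.393
Total dissipated: 103.325 μJ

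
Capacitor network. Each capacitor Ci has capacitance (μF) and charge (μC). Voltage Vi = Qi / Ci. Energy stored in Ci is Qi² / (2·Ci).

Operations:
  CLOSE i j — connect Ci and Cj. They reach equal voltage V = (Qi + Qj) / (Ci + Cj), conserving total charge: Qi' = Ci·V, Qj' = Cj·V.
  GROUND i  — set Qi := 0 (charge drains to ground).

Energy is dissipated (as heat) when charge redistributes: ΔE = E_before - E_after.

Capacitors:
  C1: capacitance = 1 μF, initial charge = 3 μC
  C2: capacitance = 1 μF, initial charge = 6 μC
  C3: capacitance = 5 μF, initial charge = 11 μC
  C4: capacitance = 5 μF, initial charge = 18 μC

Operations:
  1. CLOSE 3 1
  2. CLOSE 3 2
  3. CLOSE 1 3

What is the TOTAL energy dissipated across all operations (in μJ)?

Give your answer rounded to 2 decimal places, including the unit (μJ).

Answer: 6.02 μJ

Derivation:
Initial: C1(1μF, Q=3μC, V=3.00V), C2(1μF, Q=6μC, V=6.00V), C3(5μF, Q=11μC, V=2.20V), C4(5μF, Q=18μC, V=3.60V)
Op 1: CLOSE 3-1: Q_total=14.00, C_total=6.00, V=2.33; Q3=11.67, Q1=2.33; dissipated=0.267
Op 2: CLOSE 3-2: Q_total=17.67, C_total=6.00, V=2.94; Q3=14.72, Q2=2.94; dissipated=5.602
Op 3: CLOSE 1-3: Q_total=17.06, C_total=6.00, V=2.84; Q1=2.84, Q3=14.21; dissipated=0.156
Total dissipated: 6.024 μJ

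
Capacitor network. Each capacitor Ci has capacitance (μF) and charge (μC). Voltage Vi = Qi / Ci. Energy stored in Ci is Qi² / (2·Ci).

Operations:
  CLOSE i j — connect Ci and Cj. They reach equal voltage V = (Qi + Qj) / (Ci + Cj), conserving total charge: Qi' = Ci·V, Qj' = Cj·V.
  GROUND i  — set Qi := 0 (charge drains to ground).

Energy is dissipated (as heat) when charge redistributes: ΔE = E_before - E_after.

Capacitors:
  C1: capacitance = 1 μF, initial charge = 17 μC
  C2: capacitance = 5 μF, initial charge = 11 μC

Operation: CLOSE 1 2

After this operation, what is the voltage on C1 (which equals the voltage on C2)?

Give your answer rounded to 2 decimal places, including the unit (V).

Initial: C1(1μF, Q=17μC, V=17.00V), C2(5μF, Q=11μC, V=2.20V)
Op 1: CLOSE 1-2: Q_total=28.00, C_total=6.00, V=4.67; Q1=4.67, Q2=23.33; dissipated=91.267

Answer: 4.67 V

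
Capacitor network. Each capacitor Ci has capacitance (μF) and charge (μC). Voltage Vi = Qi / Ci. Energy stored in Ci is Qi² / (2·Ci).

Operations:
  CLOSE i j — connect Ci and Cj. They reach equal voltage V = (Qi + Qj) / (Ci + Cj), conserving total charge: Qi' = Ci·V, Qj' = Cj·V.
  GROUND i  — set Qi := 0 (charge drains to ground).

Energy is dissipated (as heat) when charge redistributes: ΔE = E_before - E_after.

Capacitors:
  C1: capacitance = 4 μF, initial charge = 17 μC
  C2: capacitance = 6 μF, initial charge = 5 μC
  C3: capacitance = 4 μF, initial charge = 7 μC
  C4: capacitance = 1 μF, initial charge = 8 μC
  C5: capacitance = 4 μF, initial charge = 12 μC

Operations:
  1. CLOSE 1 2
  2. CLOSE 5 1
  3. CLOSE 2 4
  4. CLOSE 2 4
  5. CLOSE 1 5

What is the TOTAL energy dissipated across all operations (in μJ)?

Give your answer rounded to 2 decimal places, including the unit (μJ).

Initial: C1(4μF, Q=17μC, V=4.25V), C2(6μF, Q=5μC, V=0.83V), C3(4μF, Q=7μC, V=1.75V), C4(1μF, Q=8μC, V=8.00V), C5(4μF, Q=12μC, V=3.00V)
Op 1: CLOSE 1-2: Q_total=22.00, C_total=10.00, V=2.20; Q1=8.80, Q2=13.20; dissipated=14.008
Op 2: CLOSE 5-1: Q_total=20.80, C_total=8.00, V=2.60; Q5=10.40, Q1=10.40; dissipated=0.640
Op 3: CLOSE 2-4: Q_total=21.20, C_total=7.00, V=3.03; Q2=18.17, Q4=3.03; dissipated=14.417
Op 4: CLOSE 2-4: Q_total=21.20, C_total=7.00, V=3.03; Q2=18.17, Q4=3.03; dissipated=0.000
Op 5: CLOSE 1-5: Q_total=20.80, C_total=8.00, V=2.60; Q1=10.40, Q5=10.40; dissipated=0.000
Total dissipated: 29.065 μJ

Answer: 29.07 μJ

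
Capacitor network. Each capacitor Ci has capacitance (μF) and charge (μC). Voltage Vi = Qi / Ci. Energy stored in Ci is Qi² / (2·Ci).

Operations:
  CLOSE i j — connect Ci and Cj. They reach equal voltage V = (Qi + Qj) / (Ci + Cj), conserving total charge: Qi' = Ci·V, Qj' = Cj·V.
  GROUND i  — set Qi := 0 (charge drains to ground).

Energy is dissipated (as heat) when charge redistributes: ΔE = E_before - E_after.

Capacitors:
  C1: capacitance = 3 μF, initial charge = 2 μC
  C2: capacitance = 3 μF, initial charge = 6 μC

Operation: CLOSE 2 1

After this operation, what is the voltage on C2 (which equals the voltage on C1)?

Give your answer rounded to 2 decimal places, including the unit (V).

Answer: 1.33 V

Derivation:
Initial: C1(3μF, Q=2μC, V=0.67V), C2(3μF, Q=6μC, V=2.00V)
Op 1: CLOSE 2-1: Q_total=8.00, C_total=6.00, V=1.33; Q2=4.00, Q1=4.00; dissipated=1.333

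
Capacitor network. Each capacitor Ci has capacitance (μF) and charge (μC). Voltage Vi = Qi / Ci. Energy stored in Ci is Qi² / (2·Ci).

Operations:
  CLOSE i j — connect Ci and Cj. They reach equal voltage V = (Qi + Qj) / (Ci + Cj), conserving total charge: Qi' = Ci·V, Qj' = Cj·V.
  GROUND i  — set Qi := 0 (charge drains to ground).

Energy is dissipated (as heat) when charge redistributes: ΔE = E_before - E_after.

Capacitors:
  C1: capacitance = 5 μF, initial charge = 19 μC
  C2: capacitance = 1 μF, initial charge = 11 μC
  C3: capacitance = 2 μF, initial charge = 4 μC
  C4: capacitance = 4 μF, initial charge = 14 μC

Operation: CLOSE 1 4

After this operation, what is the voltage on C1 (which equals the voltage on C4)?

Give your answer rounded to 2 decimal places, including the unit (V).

Initial: C1(5μF, Q=19μC, V=3.80V), C2(1μF, Q=11μC, V=11.00V), C3(2μF, Q=4μC, V=2.00V), C4(4μF, Q=14μC, V=3.50V)
Op 1: CLOSE 1-4: Q_total=33.00, C_total=9.00, V=3.67; Q1=18.33, Q4=14.67; dissipated=0.100

Answer: 3.67 V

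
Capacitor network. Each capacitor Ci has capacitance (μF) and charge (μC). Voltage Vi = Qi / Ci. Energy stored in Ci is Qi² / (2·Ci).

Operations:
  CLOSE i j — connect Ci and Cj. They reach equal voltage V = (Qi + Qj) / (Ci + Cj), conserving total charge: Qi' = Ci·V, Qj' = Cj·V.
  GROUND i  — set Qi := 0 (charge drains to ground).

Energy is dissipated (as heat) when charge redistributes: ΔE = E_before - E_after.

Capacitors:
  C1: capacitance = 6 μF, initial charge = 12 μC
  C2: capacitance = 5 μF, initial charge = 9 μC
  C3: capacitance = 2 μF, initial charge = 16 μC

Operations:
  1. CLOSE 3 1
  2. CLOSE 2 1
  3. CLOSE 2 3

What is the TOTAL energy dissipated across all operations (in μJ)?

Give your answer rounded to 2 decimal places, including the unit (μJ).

Initial: C1(6μF, Q=12μC, V=2.00V), C2(5μF, Q=9μC, V=1.80V), C3(2μF, Q=16μC, V=8.00V)
Op 1: CLOSE 3-1: Q_total=28.00, C_total=8.00, V=3.50; Q3=7.00, Q1=21.00; dissipated=27.000
Op 2: CLOSE 2-1: Q_total=30.00, C_total=11.00, V=2.73; Q2=13.64, Q1=16.36; dissipated=3.941
Op 3: CLOSE 2-3: Q_total=20.64, C_total=7.00, V=2.95; Q2=14.74, Q3=5.90; dissipated=0.427
Total dissipated: 31.367 μJ

Answer: 31.37 μJ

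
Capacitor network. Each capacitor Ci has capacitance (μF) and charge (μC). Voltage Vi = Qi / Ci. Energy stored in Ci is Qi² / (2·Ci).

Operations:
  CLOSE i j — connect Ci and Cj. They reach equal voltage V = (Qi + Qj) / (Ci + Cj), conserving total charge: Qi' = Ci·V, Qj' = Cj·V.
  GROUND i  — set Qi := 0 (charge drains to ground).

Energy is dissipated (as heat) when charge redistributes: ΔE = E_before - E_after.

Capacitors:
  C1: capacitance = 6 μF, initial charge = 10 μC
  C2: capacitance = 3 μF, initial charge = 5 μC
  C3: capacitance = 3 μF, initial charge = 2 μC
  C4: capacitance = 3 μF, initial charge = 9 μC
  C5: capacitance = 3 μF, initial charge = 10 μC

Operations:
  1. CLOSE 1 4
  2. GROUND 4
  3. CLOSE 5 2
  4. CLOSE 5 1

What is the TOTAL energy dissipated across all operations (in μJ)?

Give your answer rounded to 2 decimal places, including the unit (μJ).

Answer: 10.70 μJ

Derivation:
Initial: C1(6μF, Q=10μC, V=1.67V), C2(3μF, Q=5μC, V=1.67V), C3(3μF, Q=2μC, V=0.67V), C4(3μF, Q=9μC, V=3.00V), C5(3μF, Q=10μC, V=3.33V)
Op 1: CLOSE 1-4: Q_total=19.00, C_total=9.00, V=2.11; Q1=12.67, Q4=6.33; dissipated=1.778
Op 2: GROUND 4: Q4=0; energy lost=6.685
Op 3: CLOSE 5-2: Q_total=15.00, C_total=6.00, V=2.50; Q5=7.50, Q2=7.50; dissipated=2.083
Op 4: CLOSE 5-1: Q_total=20.17, C_total=9.00, V=2.24; Q5=6.72, Q1=13.44; dissipated=0.151
Total dissipated: 10.698 μJ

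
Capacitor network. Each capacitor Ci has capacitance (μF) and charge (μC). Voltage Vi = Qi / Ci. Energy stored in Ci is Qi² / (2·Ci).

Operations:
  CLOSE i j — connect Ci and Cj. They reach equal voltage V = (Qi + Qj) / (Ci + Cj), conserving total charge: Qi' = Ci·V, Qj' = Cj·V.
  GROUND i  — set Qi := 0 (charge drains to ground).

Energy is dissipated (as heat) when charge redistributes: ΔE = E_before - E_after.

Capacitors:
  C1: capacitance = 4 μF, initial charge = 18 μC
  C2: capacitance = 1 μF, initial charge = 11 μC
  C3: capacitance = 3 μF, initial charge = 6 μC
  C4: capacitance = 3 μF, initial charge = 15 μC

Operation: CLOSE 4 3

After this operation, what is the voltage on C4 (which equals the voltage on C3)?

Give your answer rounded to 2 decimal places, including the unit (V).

Answer: 3.50 V

Derivation:
Initial: C1(4μF, Q=18μC, V=4.50V), C2(1μF, Q=11μC, V=11.00V), C3(3μF, Q=6μC, V=2.00V), C4(3μF, Q=15μC, V=5.00V)
Op 1: CLOSE 4-3: Q_total=21.00, C_total=6.00, V=3.50; Q4=10.50, Q3=10.50; dissipated=6.750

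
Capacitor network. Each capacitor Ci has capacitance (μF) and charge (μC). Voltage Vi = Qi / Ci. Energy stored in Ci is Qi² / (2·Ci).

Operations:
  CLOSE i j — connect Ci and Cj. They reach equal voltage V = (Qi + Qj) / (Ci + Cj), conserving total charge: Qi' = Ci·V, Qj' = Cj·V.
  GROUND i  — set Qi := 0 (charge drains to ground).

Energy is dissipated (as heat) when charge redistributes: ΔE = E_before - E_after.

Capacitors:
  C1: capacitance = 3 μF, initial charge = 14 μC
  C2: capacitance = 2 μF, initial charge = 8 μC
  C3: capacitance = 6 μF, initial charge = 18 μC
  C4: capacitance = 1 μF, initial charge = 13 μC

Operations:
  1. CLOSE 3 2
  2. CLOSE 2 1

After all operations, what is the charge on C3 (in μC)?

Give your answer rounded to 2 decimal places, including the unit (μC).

Answer: 19.50 μC

Derivation:
Initial: C1(3μF, Q=14μC, V=4.67V), C2(2μF, Q=8μC, V=4.00V), C3(6μF, Q=18μC, V=3.00V), C4(1μF, Q=13μC, V=13.00V)
Op 1: CLOSE 3-2: Q_total=26.00, C_total=8.00, V=3.25; Q3=19.50, Q2=6.50; dissipated=0.750
Op 2: CLOSE 2-1: Q_total=20.50, C_total=5.00, V=4.10; Q2=8.20, Q1=12.30; dissipated=1.204
Final charges: Q1=12.30, Q2=8.20, Q3=19.50, Q4=13.00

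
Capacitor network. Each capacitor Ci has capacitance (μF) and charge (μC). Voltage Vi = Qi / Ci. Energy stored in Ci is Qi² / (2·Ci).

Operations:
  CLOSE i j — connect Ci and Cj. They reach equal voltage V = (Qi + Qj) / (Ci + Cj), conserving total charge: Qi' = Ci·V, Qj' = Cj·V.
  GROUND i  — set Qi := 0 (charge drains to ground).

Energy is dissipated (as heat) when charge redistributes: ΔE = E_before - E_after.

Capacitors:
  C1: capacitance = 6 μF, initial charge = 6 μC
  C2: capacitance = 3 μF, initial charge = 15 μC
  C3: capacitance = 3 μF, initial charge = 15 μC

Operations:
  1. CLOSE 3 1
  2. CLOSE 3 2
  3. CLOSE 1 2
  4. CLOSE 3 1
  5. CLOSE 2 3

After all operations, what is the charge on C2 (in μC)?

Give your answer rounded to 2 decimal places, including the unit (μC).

Initial: C1(6μF, Q=6μC, V=1.00V), C2(3μF, Q=15μC, V=5.00V), C3(3μF, Q=15μC, V=5.00V)
Op 1: CLOSE 3-1: Q_total=21.00, C_total=9.00, V=2.33; Q3=7.00, Q1=14.00; dissipated=16.000
Op 2: CLOSE 3-2: Q_total=22.00, C_total=6.00, V=3.67; Q3=11.00, Q2=11.00; dissipated=5.333
Op 3: CLOSE 1-2: Q_total=25.00, C_total=9.00, V=2.78; Q1=16.67, Q2=8.33; dissipated=1.778
Op 4: CLOSE 3-1: Q_total=27.67, C_total=9.00, V=3.07; Q3=9.22, Q1=18.44; dissipated=0.790
Op 5: CLOSE 2-3: Q_total=17.56, C_total=6.00, V=2.93; Q2=8.78, Q3=8.78; dissipated=0.066
Final charges: Q1=18.44, Q2=8.78, Q3=8.78

Answer: 8.78 μC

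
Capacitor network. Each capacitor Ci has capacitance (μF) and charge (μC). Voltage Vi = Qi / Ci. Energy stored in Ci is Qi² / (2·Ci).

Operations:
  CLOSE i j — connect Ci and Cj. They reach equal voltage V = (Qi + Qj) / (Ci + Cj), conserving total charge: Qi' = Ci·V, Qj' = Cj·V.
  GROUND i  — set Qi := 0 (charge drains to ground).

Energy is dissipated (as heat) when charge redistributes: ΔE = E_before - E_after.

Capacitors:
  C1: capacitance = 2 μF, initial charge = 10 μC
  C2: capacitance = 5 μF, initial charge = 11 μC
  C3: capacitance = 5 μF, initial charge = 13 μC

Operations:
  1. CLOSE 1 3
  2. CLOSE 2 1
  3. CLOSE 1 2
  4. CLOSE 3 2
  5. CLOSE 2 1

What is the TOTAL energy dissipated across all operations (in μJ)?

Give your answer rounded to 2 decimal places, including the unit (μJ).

Initial: C1(2μF, Q=10μC, V=5.00V), C2(5μF, Q=11μC, V=2.20V), C3(5μF, Q=13μC, V=2.60V)
Op 1: CLOSE 1-3: Q_total=23.00, C_total=7.00, V=3.29; Q1=6.57, Q3=16.43; dissipated=4.114
Op 2: CLOSE 2-1: Q_total=17.57, C_total=7.00, V=2.51; Q2=12.55, Q1=5.02; dissipated=0.842
Op 3: CLOSE 1-2: Q_total=17.57, C_total=7.00, V=2.51; Q1=5.02, Q2=12.55; dissipated=0.000
Op 4: CLOSE 3-2: Q_total=28.98, C_total=10.00, V=2.90; Q3=14.49, Q2=14.49; dissipated=0.752
Op 5: CLOSE 2-1: Q_total=19.51, C_total=7.00, V=2.79; Q2=13.94, Q1=5.57; dissipated=0.107
Total dissipated: 5.815 μJ

Answer: 5.82 μJ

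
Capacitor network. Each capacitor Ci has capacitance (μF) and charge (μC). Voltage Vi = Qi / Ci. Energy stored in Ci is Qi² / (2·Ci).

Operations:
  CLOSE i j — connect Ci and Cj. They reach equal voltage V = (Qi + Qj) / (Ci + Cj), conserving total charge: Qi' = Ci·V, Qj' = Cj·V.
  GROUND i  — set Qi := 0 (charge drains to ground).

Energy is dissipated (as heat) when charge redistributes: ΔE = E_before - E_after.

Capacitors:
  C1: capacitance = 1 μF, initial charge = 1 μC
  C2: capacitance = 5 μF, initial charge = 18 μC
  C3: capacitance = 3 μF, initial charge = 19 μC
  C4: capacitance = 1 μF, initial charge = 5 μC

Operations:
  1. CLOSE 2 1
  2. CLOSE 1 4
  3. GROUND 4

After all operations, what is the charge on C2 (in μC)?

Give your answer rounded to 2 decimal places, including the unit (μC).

Answer: 15.83 μC

Derivation:
Initial: C1(1μF, Q=1μC, V=1.00V), C2(5μF, Q=18μC, V=3.60V), C3(3μF, Q=19μC, V=6.33V), C4(1μF, Q=5μC, V=5.00V)
Op 1: CLOSE 2-1: Q_total=19.00, C_total=6.00, V=3.17; Q2=15.83, Q1=3.17; dissipated=2.817
Op 2: CLOSE 1-4: Q_total=8.17, C_total=2.00, V=4.08; Q1=4.08, Q4=4.08; dissipated=0.840
Op 3: GROUND 4: Q4=0; energy lost=8.337
Final charges: Q1=4.08, Q2=15.83, Q3=19.00, Q4=0.00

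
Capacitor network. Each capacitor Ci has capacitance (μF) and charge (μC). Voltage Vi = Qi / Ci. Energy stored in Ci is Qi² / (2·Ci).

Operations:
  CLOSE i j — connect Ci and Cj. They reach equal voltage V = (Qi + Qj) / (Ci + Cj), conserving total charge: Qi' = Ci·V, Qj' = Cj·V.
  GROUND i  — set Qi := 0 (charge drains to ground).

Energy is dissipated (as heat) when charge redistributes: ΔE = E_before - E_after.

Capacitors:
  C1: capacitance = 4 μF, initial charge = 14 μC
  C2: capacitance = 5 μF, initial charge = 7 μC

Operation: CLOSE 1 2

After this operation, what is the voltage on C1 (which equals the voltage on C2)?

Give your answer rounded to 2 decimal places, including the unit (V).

Answer: 2.33 V

Derivation:
Initial: C1(4μF, Q=14μC, V=3.50V), C2(5μF, Q=7μC, V=1.40V)
Op 1: CLOSE 1-2: Q_total=21.00, C_total=9.00, V=2.33; Q1=9.33, Q2=11.67; dissipated=4.900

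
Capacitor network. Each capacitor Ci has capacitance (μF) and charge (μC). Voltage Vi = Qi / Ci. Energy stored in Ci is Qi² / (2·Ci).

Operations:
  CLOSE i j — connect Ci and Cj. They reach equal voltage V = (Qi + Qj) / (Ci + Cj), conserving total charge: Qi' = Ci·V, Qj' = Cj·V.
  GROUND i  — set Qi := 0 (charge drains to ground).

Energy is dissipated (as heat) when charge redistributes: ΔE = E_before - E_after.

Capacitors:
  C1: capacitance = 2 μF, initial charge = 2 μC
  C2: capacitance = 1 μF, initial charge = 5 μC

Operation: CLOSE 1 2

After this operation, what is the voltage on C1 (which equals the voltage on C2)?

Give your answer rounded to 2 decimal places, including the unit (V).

Initial: C1(2μF, Q=2μC, V=1.00V), C2(1μF, Q=5μC, V=5.00V)
Op 1: CLOSE 1-2: Q_total=7.00, C_total=3.00, V=2.33; Q1=4.67, Q2=2.33; dissipated=5.333

Answer: 2.33 V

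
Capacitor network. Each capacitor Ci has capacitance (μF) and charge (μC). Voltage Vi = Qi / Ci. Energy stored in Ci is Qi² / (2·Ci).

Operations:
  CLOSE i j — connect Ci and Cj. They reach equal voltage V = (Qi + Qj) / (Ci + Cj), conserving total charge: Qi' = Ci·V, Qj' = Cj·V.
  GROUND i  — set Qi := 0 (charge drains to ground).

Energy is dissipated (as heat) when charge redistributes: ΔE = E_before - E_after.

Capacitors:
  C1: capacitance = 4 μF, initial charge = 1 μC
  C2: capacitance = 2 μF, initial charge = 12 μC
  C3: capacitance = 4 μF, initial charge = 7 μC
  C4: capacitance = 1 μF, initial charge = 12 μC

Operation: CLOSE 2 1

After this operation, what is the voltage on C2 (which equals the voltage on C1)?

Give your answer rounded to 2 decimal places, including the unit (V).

Answer: 2.17 V

Derivation:
Initial: C1(4μF, Q=1μC, V=0.25V), C2(2μF, Q=12μC, V=6.00V), C3(4μF, Q=7μC, V=1.75V), C4(1μF, Q=12μC, V=12.00V)
Op 1: CLOSE 2-1: Q_total=13.00, C_total=6.00, V=2.17; Q2=4.33, Q1=8.67; dissipated=22.042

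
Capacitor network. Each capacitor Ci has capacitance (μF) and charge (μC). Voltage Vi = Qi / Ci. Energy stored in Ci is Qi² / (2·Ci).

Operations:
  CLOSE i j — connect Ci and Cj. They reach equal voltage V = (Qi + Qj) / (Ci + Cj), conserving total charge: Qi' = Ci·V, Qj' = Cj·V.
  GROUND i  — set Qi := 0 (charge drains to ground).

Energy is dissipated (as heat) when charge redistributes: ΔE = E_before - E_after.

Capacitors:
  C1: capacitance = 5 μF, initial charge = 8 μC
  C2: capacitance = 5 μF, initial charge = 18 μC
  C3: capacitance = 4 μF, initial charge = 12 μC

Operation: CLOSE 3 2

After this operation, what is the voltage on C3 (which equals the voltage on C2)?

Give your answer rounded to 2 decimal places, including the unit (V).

Answer: 3.33 V

Derivation:
Initial: C1(5μF, Q=8μC, V=1.60V), C2(5μF, Q=18μC, V=3.60V), C3(4μF, Q=12μC, V=3.00V)
Op 1: CLOSE 3-2: Q_total=30.00, C_total=9.00, V=3.33; Q3=13.33, Q2=16.67; dissipated=0.400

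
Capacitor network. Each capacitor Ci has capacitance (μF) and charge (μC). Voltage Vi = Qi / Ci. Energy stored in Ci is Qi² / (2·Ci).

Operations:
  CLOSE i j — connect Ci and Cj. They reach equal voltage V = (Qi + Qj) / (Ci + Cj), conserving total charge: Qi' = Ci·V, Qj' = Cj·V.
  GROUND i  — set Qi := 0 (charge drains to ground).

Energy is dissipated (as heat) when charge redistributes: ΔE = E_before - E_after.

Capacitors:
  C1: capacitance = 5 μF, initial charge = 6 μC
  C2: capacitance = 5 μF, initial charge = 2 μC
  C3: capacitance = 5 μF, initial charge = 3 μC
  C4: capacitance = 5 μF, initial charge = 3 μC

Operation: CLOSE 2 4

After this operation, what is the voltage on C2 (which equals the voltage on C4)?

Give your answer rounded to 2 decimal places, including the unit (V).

Initial: C1(5μF, Q=6μC, V=1.20V), C2(5μF, Q=2μC, V=0.40V), C3(5μF, Q=3μC, V=0.60V), C4(5μF, Q=3μC, V=0.60V)
Op 1: CLOSE 2-4: Q_total=5.00, C_total=10.00, V=0.50; Q2=2.50, Q4=2.50; dissipated=0.050

Answer: 0.50 V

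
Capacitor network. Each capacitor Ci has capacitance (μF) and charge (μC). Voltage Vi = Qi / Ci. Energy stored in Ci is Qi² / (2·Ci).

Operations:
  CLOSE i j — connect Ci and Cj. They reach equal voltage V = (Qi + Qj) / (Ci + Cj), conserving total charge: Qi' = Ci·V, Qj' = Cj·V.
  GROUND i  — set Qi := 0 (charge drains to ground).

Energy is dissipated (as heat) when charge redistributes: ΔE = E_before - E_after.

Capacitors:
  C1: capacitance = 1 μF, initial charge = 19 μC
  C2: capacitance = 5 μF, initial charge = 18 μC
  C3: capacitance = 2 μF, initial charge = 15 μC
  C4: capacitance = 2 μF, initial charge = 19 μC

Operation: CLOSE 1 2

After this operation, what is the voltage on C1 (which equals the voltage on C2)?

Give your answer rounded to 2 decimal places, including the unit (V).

Answer: 6.17 V

Derivation:
Initial: C1(1μF, Q=19μC, V=19.00V), C2(5μF, Q=18μC, V=3.60V), C3(2μF, Q=15μC, V=7.50V), C4(2μF, Q=19μC, V=9.50V)
Op 1: CLOSE 1-2: Q_total=37.00, C_total=6.00, V=6.17; Q1=6.17, Q2=30.83; dissipated=98.817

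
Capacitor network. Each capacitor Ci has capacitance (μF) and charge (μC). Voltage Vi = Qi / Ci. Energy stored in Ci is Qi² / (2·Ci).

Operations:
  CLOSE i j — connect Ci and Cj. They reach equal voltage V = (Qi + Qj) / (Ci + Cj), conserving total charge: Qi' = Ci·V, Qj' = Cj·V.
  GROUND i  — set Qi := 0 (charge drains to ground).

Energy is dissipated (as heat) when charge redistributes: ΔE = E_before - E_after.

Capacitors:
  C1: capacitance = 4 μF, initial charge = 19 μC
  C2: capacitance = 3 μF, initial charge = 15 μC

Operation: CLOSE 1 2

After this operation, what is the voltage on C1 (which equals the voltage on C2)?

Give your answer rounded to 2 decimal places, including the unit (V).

Answer: 4.86 V

Derivation:
Initial: C1(4μF, Q=19μC, V=4.75V), C2(3μF, Q=15μC, V=5.00V)
Op 1: CLOSE 1-2: Q_total=34.00, C_total=7.00, V=4.86; Q1=19.43, Q2=14.57; dissipated=0.054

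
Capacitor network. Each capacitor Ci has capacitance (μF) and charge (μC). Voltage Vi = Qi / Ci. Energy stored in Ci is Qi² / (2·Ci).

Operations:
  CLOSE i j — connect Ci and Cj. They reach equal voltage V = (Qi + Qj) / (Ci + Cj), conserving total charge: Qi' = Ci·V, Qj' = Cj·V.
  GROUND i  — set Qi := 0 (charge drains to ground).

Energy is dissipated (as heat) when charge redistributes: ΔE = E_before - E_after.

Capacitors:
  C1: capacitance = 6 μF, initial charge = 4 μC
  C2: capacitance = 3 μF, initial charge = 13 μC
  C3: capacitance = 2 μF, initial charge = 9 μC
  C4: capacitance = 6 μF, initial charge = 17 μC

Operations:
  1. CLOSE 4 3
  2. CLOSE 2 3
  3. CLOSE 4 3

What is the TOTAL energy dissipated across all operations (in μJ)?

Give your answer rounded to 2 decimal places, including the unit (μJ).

Answer: 3.10 μJ

Derivation:
Initial: C1(6μF, Q=4μC, V=0.67V), C2(3μF, Q=13μC, V=4.33V), C3(2μF, Q=9μC, V=4.50V), C4(6μF, Q=17μC, V=2.83V)
Op 1: CLOSE 4-3: Q_total=26.00, C_total=8.00, V=3.25; Q4=19.50, Q3=6.50; dissipated=2.083
Op 2: CLOSE 2-3: Q_total=19.50, C_total=5.00, V=3.90; Q2=11.70, Q3=7.80; dissipated=0.704
Op 3: CLOSE 4-3: Q_total=27.30, C_total=8.00, V=3.41; Q4=20.48, Q3=6.83; dissipated=0.317
Total dissipated: 3.104 μJ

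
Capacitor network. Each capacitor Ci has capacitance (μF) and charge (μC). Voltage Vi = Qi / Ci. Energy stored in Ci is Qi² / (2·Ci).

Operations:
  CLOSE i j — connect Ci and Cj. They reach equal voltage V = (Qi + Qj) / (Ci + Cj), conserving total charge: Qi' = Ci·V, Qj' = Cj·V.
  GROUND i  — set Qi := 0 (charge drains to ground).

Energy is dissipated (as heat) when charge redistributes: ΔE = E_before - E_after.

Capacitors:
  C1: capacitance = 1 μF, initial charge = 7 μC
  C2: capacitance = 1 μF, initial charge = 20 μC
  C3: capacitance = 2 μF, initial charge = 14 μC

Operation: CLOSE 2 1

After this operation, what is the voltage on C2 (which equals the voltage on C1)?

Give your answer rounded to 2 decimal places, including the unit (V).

Initial: C1(1μF, Q=7μC, V=7.00V), C2(1μF, Q=20μC, V=20.00V), C3(2μF, Q=14μC, V=7.00V)
Op 1: CLOSE 2-1: Q_total=27.00, C_total=2.00, V=13.50; Q2=13.50, Q1=13.50; dissipated=42.250

Answer: 13.50 V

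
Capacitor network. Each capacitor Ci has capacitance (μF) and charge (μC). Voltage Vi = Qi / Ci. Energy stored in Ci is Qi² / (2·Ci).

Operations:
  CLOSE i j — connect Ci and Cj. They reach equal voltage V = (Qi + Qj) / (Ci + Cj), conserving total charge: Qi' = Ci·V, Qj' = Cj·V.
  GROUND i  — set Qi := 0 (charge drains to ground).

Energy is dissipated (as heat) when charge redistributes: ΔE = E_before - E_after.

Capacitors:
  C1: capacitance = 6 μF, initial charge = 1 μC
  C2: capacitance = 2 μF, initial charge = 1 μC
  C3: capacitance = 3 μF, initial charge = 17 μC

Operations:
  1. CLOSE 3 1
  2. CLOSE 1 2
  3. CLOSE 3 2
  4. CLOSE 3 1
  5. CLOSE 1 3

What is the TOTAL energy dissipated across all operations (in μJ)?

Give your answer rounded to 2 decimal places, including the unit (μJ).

Initial: C1(6μF, Q=1μC, V=0.17V), C2(2μF, Q=1μC, V=0.50V), C3(3μF, Q=17μC, V=5.67V)
Op 1: CLOSE 3-1: Q_total=18.00, C_total=9.00, V=2.00; Q3=6.00, Q1=12.00; dissipated=30.250
Op 2: CLOSE 1-2: Q_total=13.00, C_total=8.00, V=1.62; Q1=9.75, Q2=3.25; dissipated=1.688
Op 3: CLOSE 3-2: Q_total=9.25, C_total=5.00, V=1.85; Q3=5.55, Q2=3.70; dissipated=0.084
Op 4: CLOSE 3-1: Q_total=15.30, C_total=9.00, V=1.70; Q3=5.10, Q1=10.20; dissipated=0.051
Op 5: CLOSE 1-3: Q_total=15.30, C_total=9.00, V=1.70; Q1=10.20, Q3=5.10; dissipated=0.000
Total dissipated: 32.072 μJ

Answer: 32.07 μJ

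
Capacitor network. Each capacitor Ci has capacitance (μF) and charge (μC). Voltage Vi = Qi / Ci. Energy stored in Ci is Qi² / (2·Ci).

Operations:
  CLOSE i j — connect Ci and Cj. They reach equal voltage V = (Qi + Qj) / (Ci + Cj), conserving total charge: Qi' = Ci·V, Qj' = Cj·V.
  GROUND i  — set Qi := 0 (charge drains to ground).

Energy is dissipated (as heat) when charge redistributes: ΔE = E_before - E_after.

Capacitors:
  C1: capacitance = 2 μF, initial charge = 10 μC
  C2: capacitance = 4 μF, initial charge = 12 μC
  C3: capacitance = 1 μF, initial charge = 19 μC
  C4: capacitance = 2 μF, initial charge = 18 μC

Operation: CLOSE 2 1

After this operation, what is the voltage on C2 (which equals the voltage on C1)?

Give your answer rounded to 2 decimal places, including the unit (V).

Initial: C1(2μF, Q=10μC, V=5.00V), C2(4μF, Q=12μC, V=3.00V), C3(1μF, Q=19μC, V=19.00V), C4(2μF, Q=18μC, V=9.00V)
Op 1: CLOSE 2-1: Q_total=22.00, C_total=6.00, V=3.67; Q2=14.67, Q1=7.33; dissipated=2.667

Answer: 3.67 V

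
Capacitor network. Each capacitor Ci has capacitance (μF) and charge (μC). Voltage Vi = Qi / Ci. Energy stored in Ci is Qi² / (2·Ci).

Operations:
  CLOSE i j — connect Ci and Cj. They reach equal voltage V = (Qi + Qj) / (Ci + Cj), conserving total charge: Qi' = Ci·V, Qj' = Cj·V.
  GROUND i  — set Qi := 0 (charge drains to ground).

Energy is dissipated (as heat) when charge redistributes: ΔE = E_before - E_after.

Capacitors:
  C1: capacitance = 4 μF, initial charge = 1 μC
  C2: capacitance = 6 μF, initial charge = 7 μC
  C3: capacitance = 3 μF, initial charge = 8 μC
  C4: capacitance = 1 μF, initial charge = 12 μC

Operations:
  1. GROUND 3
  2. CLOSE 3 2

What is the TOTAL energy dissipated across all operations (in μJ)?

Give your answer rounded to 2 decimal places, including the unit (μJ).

Answer: 12.03 μJ

Derivation:
Initial: C1(4μF, Q=1μC, V=0.25V), C2(6μF, Q=7μC, V=1.17V), C3(3μF, Q=8μC, V=2.67V), C4(1μF, Q=12μC, V=12.00V)
Op 1: GROUND 3: Q3=0; energy lost=10.667
Op 2: CLOSE 3-2: Q_total=7.00, C_total=9.00, V=0.78; Q3=2.33, Q2=4.67; dissipated=1.361
Total dissipated: 12.028 μJ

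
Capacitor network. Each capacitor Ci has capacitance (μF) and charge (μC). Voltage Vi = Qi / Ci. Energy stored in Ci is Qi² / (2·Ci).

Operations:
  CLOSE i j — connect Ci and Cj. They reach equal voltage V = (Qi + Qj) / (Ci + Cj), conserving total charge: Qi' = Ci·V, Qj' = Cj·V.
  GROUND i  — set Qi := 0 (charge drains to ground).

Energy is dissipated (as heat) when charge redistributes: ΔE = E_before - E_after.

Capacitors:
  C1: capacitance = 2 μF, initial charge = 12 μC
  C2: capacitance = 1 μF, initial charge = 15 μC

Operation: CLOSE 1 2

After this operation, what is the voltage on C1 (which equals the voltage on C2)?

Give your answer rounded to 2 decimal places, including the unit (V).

Answer: 9.00 V

Derivation:
Initial: C1(2μF, Q=12μC, V=6.00V), C2(1μF, Q=15μC, V=15.00V)
Op 1: CLOSE 1-2: Q_total=27.00, C_total=3.00, V=9.00; Q1=18.00, Q2=9.00; dissipated=27.000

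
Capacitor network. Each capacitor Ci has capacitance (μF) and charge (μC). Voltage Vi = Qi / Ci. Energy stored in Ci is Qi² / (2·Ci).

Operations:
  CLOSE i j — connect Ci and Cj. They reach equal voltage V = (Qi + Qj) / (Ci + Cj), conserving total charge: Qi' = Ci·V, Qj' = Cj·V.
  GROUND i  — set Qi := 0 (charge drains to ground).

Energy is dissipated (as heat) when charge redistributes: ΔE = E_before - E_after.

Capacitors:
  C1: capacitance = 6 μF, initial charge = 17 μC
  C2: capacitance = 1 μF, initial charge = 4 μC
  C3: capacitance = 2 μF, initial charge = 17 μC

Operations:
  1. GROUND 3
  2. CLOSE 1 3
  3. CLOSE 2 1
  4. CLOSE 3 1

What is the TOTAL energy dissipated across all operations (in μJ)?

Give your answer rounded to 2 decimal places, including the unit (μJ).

Answer: 79.83 μJ

Derivation:
Initial: C1(6μF, Q=17μC, V=2.83V), C2(1μF, Q=4μC, V=4.00V), C3(2μF, Q=17μC, V=8.50V)
Op 1: GROUND 3: Q3=0; energy lost=72.250
Op 2: CLOSE 1-3: Q_total=17.00, C_total=8.00, V=2.12; Q1=12.75, Q3=4.25; dissipated=6.021
Op 3: CLOSE 2-1: Q_total=16.75, C_total=7.00, V=2.39; Q2=2.39, Q1=14.36; dissipated=1.507
Op 4: CLOSE 3-1: Q_total=18.61, C_total=8.00, V=2.33; Q3=4.65, Q1=13.96; dissipated=0.054
Total dissipated: 79.831 μJ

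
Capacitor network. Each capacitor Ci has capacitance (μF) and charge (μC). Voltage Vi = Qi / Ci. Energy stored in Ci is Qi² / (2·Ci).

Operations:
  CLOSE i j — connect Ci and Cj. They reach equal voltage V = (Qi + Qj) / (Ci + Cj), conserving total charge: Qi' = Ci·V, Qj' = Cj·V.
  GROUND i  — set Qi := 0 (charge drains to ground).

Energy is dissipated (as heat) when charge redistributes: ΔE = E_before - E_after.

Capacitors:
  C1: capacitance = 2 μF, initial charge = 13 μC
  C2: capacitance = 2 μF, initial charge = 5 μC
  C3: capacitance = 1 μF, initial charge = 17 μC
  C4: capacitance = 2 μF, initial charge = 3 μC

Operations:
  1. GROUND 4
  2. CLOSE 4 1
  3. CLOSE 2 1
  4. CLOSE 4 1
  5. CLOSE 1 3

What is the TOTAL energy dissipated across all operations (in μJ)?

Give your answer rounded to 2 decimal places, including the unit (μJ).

Initial: C1(2μF, Q=13μC, V=6.50V), C2(2μF, Q=5μC, V=2.50V), C3(1μF, Q=17μC, V=17.00V), C4(2μF, Q=3μC, V=1.50V)
Op 1: GROUND 4: Q4=0; energy lost=2.250
Op 2: CLOSE 4-1: Q_total=13.00, C_total=4.00, V=3.25; Q4=6.50, Q1=6.50; dissipated=21.125
Op 3: CLOSE 2-1: Q_total=11.50, C_total=4.00, V=2.88; Q2=5.75, Q1=5.75; dissipated=0.281
Op 4: CLOSE 4-1: Q_total=12.25, C_total=4.00, V=3.06; Q4=6.12, Q1=6.12; dissipated=0.070
Op 5: CLOSE 1-3: Q_total=23.12, C_total=3.00, V=7.71; Q1=15.42, Q3=7.71; dissipated=64.751
Total dissipated: 88.478 μJ

Answer: 88.48 μJ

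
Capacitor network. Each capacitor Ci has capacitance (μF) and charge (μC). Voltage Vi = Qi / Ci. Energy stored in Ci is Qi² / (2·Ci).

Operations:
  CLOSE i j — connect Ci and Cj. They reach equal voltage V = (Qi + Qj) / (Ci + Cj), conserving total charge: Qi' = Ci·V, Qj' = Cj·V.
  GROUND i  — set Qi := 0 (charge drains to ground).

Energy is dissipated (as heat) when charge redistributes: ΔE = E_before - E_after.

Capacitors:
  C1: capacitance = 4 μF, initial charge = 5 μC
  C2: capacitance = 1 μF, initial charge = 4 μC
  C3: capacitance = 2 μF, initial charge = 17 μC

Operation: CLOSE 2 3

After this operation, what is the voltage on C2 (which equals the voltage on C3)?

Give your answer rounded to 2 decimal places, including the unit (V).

Initial: C1(4μF, Q=5μC, V=1.25V), C2(1μF, Q=4μC, V=4.00V), C3(2μF, Q=17μC, V=8.50V)
Op 1: CLOSE 2-3: Q_total=21.00, C_total=3.00, V=7.00; Q2=7.00, Q3=14.00; dissipated=6.750

Answer: 7.00 V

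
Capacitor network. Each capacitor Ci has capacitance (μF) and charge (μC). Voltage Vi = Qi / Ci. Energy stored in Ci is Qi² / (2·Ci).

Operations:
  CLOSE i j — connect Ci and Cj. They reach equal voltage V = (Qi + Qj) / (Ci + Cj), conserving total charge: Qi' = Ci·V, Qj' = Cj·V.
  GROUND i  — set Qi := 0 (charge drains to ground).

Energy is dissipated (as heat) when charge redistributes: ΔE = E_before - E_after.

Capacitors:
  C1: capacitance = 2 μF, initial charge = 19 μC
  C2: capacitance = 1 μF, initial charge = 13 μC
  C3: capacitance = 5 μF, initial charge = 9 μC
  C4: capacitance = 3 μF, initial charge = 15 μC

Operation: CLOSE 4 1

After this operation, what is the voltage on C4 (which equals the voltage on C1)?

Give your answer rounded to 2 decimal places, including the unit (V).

Initial: C1(2μF, Q=19μC, V=9.50V), C2(1μF, Q=13μC, V=13.00V), C3(5μF, Q=9μC, V=1.80V), C4(3μF, Q=15μC, V=5.00V)
Op 1: CLOSE 4-1: Q_total=34.00, C_total=5.00, V=6.80; Q4=20.40, Q1=13.60; dissipated=12.150

Answer: 6.80 V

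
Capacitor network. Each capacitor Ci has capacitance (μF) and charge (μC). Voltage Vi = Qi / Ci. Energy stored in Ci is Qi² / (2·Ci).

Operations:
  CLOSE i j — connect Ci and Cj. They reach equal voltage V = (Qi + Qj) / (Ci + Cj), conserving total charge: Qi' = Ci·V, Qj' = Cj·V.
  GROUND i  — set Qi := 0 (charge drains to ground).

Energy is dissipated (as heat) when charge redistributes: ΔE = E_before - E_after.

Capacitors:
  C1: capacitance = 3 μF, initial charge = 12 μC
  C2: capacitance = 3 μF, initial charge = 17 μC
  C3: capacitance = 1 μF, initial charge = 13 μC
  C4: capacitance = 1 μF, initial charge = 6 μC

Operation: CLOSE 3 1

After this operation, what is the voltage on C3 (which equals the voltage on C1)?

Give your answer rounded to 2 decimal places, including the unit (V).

Answer: 6.25 V

Derivation:
Initial: C1(3μF, Q=12μC, V=4.00V), C2(3μF, Q=17μC, V=5.67V), C3(1μF, Q=13μC, V=13.00V), C4(1μF, Q=6μC, V=6.00V)
Op 1: CLOSE 3-1: Q_total=25.00, C_total=4.00, V=6.25; Q3=6.25, Q1=18.75; dissipated=30.375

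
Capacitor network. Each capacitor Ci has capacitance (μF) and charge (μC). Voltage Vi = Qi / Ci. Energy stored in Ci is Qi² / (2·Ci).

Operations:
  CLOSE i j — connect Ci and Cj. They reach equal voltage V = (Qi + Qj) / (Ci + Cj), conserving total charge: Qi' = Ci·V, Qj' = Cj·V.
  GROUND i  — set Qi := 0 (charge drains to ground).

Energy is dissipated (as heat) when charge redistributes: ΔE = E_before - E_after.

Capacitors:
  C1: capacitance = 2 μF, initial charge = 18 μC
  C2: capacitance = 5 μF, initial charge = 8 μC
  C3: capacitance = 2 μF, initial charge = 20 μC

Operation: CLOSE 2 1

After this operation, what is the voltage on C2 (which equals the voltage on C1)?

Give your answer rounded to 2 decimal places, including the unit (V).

Initial: C1(2μF, Q=18μC, V=9.00V), C2(5μF, Q=8μC, V=1.60V), C3(2μF, Q=20μC, V=10.00V)
Op 1: CLOSE 2-1: Q_total=26.00, C_total=7.00, V=3.71; Q2=18.57, Q1=7.43; dissipated=39.114

Answer: 3.71 V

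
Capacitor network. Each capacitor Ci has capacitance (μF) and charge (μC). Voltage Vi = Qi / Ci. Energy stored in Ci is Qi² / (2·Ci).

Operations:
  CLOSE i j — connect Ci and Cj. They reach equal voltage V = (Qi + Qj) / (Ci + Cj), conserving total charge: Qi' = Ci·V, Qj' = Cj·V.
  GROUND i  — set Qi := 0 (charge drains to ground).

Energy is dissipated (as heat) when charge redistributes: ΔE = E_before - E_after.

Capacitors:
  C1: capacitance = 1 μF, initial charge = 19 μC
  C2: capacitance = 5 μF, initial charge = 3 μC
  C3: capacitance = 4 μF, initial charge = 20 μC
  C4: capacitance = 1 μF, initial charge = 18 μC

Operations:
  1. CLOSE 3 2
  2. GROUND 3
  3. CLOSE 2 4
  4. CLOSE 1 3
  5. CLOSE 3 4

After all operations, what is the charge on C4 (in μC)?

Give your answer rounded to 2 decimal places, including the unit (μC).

Initial: C1(1μF, Q=19μC, V=19.00V), C2(5μF, Q=3μC, V=0.60V), C3(4μF, Q=20μC, V=5.00V), C4(1μF, Q=18μC, V=18.00V)
Op 1: CLOSE 3-2: Q_total=23.00, C_total=9.00, V=2.56; Q3=10.22, Q2=12.78; dissipated=21.511
Op 2: GROUND 3: Q3=0; energy lost=13.062
Op 3: CLOSE 2-4: Q_total=30.78, C_total=6.00, V=5.13; Q2=25.65, Q4=5.13; dissipated=99.388
Op 4: CLOSE 1-3: Q_total=19.00, C_total=5.00, V=3.80; Q1=3.80, Q3=15.20; dissipated=144.400
Op 5: CLOSE 3-4: Q_total=20.33, C_total=5.00, V=4.07; Q3=16.26, Q4=4.07; dissipated=0.707
Final charges: Q1=3.80, Q2=25.65, Q3=16.26, Q4=4.07

Answer: 4.07 μC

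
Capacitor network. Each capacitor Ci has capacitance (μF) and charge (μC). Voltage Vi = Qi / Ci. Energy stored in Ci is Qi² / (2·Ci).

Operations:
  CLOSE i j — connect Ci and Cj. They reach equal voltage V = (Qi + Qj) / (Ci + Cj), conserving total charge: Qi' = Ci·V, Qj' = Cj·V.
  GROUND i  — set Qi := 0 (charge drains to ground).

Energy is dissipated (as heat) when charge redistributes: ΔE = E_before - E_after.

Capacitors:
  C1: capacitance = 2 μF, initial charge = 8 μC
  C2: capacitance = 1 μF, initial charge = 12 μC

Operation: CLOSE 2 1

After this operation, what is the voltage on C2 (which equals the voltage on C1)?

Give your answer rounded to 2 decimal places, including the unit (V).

Answer: 6.67 V

Derivation:
Initial: C1(2μF, Q=8μC, V=4.00V), C2(1μF, Q=12μC, V=12.00V)
Op 1: CLOSE 2-1: Q_total=20.00, C_total=3.00, V=6.67; Q2=6.67, Q1=13.33; dissipated=21.333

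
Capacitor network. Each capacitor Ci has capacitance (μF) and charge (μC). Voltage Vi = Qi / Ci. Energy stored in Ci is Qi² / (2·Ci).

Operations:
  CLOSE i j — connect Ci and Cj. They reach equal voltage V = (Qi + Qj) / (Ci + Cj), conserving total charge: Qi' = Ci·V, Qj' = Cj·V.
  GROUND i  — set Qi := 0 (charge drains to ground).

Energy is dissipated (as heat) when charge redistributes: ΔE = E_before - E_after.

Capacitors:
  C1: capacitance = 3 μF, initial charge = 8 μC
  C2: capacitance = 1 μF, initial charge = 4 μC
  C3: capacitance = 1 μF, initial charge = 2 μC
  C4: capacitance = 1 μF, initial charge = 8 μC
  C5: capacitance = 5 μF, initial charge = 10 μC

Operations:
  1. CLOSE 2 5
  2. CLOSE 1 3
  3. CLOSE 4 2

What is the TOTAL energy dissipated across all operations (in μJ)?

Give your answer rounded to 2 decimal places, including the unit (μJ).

Answer: 9.86 μJ

Derivation:
Initial: C1(3μF, Q=8μC, V=2.67V), C2(1μF, Q=4μC, V=4.00V), C3(1μF, Q=2μC, V=2.00V), C4(1μF, Q=8μC, V=8.00V), C5(5μF, Q=10μC, V=2.00V)
Op 1: CLOSE 2-5: Q_total=14.00, C_total=6.00, V=2.33; Q2=2.33, Q5=11.67; dissipated=1.667
Op 2: CLOSE 1-3: Q_total=10.00, C_total=4.00, V=2.50; Q1=7.50, Q3=2.50; dissipated=0.167
Op 3: CLOSE 4-2: Q_total=10.33, C_total=2.00, V=5.17; Q4=5.17, Q2=5.17; dissipated=8.028
Total dissipated: 9.861 μJ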